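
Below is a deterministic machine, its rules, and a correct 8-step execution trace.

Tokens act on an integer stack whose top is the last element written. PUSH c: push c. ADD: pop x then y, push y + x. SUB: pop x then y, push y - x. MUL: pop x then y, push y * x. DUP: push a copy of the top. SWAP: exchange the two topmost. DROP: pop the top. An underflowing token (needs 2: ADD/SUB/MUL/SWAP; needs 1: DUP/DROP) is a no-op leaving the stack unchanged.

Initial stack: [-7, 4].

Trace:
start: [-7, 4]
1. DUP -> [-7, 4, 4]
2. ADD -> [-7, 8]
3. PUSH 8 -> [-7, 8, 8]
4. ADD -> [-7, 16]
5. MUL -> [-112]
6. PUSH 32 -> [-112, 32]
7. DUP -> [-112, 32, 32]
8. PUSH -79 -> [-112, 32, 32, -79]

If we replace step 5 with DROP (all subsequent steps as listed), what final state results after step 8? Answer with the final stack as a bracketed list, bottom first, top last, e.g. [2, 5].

[-7, 32, 32, -79]

(re-executing from step 5 with the substitution; state before step 5: [-7, 16])
5. DROP -> [-7]
6. PUSH 32 -> [-7, 32]
7. DUP -> [-7, 32, 32]
8. PUSH -79 -> [-7, 32, 32, -79]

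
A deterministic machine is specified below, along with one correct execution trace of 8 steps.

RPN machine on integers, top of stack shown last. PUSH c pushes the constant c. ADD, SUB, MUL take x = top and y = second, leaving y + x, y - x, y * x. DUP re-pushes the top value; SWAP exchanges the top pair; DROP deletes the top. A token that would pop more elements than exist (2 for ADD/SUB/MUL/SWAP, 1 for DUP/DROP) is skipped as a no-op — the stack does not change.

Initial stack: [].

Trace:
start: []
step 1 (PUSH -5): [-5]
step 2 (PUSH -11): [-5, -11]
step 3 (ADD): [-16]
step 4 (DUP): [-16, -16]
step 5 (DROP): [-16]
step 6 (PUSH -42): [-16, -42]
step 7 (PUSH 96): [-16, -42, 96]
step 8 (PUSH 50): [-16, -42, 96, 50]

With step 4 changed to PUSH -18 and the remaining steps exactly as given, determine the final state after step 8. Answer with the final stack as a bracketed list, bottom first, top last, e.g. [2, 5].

(re-executing from step 4 with the substitution; state before step 4: [-16])
step 4 (PUSH -18): [-16, -18]
step 5 (DROP): [-16]
step 6 (PUSH -42): [-16, -42]
step 7 (PUSH 96): [-16, -42, 96]
step 8 (PUSH 50): [-16, -42, 96, 50]

[-16, -42, 96, 50]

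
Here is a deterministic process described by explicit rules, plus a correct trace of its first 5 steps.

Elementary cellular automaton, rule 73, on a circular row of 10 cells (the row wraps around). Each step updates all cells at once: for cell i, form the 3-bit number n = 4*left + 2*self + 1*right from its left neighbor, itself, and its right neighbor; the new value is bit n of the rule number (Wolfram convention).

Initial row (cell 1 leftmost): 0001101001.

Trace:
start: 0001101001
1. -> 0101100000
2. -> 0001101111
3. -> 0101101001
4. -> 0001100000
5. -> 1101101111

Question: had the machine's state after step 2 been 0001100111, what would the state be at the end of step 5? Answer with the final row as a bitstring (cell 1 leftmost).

1101101111

state after step 2 := 0001100111
3. -> 0101100101
4. -> 0001100000
5. -> 1101101111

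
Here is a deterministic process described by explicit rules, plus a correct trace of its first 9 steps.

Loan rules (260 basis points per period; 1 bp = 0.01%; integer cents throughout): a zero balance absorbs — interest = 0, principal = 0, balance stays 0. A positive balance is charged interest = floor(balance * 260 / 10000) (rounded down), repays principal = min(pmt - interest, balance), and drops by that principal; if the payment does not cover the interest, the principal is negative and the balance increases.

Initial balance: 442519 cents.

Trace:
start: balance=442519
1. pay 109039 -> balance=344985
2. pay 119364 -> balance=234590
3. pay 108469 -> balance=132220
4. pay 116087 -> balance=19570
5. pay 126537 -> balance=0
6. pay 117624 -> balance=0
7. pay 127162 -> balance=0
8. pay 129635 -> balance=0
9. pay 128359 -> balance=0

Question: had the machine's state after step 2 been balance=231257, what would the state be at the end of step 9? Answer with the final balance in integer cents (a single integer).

state after step 2 := balance=231257
3. pay 108469 -> balance=128800
4. pay 116087 -> balance=16061
5. pay 126537 -> balance=0
6. pay 117624 -> balance=0
7. pay 127162 -> balance=0
8. pay 129635 -> balance=0
9. pay 128359 -> balance=0

0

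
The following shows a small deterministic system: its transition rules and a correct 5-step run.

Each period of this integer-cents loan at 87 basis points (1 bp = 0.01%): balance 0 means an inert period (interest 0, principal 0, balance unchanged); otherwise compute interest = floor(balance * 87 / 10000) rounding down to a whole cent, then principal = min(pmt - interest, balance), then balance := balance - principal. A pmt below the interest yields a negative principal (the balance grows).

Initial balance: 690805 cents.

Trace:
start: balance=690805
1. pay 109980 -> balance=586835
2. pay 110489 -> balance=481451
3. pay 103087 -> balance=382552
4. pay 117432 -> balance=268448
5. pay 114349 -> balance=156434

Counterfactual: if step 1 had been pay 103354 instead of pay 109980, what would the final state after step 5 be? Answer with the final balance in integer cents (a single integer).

(re-executing from step 1 with the substitution; state before step 1: balance=690805)
1. pay 103354 -> balance=593461
2. pay 110489 -> balance=488135
3. pay 103087 -> balance=389294
4. pay 117432 -> balance=275248
5. pay 114349 -> balance=163293

163293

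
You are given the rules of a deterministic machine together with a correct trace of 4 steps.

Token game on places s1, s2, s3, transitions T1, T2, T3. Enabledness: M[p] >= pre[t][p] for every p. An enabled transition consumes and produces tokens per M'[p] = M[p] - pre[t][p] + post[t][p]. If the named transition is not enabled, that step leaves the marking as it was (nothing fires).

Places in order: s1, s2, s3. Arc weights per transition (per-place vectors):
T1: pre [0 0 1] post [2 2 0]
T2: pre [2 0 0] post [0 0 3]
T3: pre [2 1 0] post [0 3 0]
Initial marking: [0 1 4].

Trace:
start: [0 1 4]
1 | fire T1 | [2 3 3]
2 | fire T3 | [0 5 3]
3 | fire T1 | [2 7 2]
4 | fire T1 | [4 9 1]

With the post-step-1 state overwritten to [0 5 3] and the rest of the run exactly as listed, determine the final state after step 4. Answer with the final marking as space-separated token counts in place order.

state after step 1 := [0 5 3]
2 | fire T3 | [0 5 3]
3 | fire T1 | [2 7 2]
4 | fire T1 | [4 9 1]

4 9 1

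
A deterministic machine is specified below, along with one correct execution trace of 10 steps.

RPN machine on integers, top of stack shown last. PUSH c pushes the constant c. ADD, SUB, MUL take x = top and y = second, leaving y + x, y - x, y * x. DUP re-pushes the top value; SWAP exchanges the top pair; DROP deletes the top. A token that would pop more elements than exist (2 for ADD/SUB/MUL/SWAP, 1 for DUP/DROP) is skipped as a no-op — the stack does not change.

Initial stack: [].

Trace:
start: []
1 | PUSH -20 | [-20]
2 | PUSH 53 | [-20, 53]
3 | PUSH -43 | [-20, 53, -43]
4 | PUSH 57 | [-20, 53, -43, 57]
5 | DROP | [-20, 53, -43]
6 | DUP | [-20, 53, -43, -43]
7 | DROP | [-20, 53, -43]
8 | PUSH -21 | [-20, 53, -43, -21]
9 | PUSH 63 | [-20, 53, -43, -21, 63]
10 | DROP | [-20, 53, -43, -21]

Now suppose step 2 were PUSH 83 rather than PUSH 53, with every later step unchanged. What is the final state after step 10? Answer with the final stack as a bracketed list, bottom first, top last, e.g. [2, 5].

[-20, 83, -43, -21]

(re-executing from step 2 with the substitution; state before step 2: [-20])
2 | PUSH 83 | [-20, 83]
3 | PUSH -43 | [-20, 83, -43]
4 | PUSH 57 | [-20, 83, -43, 57]
5 | DROP | [-20, 83, -43]
6 | DUP | [-20, 83, -43, -43]
7 | DROP | [-20, 83, -43]
8 | PUSH -21 | [-20, 83, -43, -21]
9 | PUSH 63 | [-20, 83, -43, -21, 63]
10 | DROP | [-20, 83, -43, -21]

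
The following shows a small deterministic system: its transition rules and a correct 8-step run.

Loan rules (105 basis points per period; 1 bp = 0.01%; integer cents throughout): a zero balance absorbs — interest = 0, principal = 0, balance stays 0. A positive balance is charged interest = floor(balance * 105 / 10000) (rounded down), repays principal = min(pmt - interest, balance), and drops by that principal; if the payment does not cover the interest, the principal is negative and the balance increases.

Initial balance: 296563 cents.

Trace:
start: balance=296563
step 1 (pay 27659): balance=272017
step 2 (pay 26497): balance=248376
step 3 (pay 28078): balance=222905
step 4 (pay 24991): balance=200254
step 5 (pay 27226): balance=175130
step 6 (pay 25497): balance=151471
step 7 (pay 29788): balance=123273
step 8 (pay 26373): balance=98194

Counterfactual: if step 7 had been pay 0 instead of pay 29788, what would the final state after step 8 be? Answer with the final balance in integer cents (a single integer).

128295

(re-executing from step 7 with the substitution; state before step 7: balance=151471)
step 7 (pay 0): balance=153061
step 8 (pay 26373): balance=128295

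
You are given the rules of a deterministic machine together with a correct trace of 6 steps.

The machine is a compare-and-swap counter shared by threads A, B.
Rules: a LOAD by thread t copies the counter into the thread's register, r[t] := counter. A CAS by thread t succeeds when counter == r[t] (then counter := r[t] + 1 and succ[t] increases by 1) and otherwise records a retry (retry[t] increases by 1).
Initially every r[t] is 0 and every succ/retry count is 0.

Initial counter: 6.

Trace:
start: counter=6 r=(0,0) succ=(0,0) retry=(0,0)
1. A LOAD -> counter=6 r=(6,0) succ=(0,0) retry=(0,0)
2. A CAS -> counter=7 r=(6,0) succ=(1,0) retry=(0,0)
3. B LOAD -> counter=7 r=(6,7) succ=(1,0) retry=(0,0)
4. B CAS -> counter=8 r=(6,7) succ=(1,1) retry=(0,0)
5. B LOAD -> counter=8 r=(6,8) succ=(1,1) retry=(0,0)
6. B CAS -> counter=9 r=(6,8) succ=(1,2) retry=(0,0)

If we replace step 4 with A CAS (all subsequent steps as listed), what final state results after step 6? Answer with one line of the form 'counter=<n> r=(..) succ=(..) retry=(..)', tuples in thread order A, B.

(re-executing from step 4 with the substitution; state before step 4: counter=7 r=(6,7) succ=(1,0) retry=(0,0))
4. A CAS -> counter=7 r=(6,7) succ=(1,0) retry=(1,0)
5. B LOAD -> counter=7 r=(6,7) succ=(1,0) retry=(1,0)
6. B CAS -> counter=8 r=(6,7) succ=(1,1) retry=(1,0)

counter=8 r=(6,7) succ=(1,1) retry=(1,0)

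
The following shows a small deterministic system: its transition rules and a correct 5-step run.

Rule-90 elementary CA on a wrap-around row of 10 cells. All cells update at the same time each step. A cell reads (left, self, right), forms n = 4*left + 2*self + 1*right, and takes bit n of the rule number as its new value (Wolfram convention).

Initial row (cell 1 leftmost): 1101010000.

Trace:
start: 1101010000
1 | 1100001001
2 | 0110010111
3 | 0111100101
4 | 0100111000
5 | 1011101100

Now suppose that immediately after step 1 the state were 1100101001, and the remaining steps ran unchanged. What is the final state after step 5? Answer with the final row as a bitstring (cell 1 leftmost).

0011101110

state after step 1 := 1100101001
2 | 0111000111
3 | 0101101101
4 | 0001101100
5 | 0011101110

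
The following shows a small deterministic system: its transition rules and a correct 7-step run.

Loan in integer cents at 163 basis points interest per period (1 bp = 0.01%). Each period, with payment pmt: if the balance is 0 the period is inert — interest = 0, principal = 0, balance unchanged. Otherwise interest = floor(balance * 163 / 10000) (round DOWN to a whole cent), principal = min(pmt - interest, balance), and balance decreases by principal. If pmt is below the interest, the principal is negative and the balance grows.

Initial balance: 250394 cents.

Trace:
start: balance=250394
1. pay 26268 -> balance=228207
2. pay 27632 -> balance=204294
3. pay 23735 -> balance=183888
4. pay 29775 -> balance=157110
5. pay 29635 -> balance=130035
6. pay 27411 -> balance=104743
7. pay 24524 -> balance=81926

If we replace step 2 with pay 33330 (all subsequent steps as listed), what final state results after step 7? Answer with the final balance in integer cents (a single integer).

(re-executing from step 2 with the substitution; state before step 2: balance=228207)
2. pay 33330 -> balance=198596
3. pay 23735 -> balance=178098
4. pay 29775 -> balance=151225
5. pay 29635 -> balance=124054
6. pay 27411 -> balance=98665
7. pay 24524 -> balance=75749

75749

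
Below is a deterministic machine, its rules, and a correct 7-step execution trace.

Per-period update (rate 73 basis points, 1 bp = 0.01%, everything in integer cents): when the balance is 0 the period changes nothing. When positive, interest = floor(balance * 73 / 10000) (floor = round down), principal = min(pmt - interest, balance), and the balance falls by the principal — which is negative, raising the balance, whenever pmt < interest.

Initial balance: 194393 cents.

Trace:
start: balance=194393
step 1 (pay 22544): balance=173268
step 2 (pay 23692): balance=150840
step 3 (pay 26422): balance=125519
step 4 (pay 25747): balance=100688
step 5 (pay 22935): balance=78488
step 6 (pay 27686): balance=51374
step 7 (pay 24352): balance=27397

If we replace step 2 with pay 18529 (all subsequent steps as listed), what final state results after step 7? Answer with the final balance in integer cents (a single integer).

32750

(re-executing from step 2 with the substitution; state before step 2: balance=173268)
step 2 (pay 18529): balance=156003
step 3 (pay 26422): balance=130719
step 4 (pay 25747): balance=105926
step 5 (pay 22935): balance=83764
step 6 (pay 27686): balance=56689
step 7 (pay 24352): balance=32750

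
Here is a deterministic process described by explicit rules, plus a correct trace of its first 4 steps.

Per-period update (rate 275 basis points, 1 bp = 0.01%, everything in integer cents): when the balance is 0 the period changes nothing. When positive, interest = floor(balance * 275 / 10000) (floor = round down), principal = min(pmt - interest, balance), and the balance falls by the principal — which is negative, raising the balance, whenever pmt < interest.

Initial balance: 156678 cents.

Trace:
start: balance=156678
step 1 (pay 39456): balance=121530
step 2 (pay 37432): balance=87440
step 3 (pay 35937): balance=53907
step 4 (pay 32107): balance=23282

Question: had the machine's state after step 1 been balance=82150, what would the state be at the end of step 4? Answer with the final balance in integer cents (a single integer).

state after step 1 := balance=82150
step 2 (pay 37432): balance=46977
step 3 (pay 35937): balance=12331
step 4 (pay 32107): balance=0

0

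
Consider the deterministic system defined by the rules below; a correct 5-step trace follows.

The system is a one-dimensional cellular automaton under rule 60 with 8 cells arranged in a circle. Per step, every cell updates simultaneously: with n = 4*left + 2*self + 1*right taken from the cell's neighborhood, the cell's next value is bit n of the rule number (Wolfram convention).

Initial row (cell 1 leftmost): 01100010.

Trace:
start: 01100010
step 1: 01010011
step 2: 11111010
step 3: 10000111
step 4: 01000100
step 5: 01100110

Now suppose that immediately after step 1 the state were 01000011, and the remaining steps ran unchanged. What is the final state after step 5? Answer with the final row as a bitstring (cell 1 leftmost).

state after step 1 := 01000011
step 2: 11100010
step 3: 10010011
step 4: 01011010
step 5: 01110111

01110111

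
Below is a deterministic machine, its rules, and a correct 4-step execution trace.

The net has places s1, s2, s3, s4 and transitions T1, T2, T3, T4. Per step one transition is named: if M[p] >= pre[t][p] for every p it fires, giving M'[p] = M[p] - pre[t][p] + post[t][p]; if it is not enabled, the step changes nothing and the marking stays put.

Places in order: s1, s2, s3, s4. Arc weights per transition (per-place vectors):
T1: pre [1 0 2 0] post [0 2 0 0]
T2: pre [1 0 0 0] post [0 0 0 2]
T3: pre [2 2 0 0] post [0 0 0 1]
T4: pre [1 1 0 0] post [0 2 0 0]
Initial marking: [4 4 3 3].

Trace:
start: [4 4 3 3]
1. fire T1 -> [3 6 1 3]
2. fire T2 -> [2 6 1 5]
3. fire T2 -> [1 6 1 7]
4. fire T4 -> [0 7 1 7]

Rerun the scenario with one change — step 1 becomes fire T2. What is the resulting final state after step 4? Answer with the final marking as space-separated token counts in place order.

0 5 3 9

(re-executing from step 1 with the substitution; state before step 1: [4 4 3 3])
1. fire T2 -> [3 4 3 5]
2. fire T2 -> [2 4 3 7]
3. fire T2 -> [1 4 3 9]
4. fire T4 -> [0 5 3 9]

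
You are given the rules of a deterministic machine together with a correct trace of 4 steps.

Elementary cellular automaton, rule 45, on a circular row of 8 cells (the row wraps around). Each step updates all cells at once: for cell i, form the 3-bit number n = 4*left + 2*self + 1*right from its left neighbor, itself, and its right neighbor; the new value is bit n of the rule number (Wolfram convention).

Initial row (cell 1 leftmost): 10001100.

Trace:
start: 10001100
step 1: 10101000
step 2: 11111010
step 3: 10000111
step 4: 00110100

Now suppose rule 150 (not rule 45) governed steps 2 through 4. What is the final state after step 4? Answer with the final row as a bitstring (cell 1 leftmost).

01110000

(re-executing steps 2..4 under rule 150; state before step 2: 10101000)
step 2: 10101101
step 3: 00100000
step 4: 01110000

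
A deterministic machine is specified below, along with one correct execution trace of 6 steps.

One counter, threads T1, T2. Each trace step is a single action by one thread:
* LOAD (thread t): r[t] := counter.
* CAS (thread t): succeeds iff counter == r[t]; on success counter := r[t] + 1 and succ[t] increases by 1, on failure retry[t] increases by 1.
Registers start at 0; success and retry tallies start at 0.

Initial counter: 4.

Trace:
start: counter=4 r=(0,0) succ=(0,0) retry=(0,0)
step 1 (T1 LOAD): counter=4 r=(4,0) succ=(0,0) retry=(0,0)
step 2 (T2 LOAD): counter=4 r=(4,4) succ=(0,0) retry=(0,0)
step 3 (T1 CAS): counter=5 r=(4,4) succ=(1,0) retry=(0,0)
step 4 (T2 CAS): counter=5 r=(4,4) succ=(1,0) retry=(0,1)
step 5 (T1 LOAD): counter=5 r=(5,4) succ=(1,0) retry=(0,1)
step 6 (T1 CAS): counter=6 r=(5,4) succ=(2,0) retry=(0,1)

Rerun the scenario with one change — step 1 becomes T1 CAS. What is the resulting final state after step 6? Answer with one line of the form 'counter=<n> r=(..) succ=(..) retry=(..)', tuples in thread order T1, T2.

counter=6 r=(5,4) succ=(1,1) retry=(2,0)

(re-executing from step 1 with the substitution; state before step 1: counter=4 r=(0,0) succ=(0,0) retry=(0,0))
step 1 (T1 CAS): counter=4 r=(0,0) succ=(0,0) retry=(1,0)
step 2 (T2 LOAD): counter=4 r=(0,4) succ=(0,0) retry=(1,0)
step 3 (T1 CAS): counter=4 r=(0,4) succ=(0,0) retry=(2,0)
step 4 (T2 CAS): counter=5 r=(0,4) succ=(0,1) retry=(2,0)
step 5 (T1 LOAD): counter=5 r=(5,4) succ=(0,1) retry=(2,0)
step 6 (T1 CAS): counter=6 r=(5,4) succ=(1,1) retry=(2,0)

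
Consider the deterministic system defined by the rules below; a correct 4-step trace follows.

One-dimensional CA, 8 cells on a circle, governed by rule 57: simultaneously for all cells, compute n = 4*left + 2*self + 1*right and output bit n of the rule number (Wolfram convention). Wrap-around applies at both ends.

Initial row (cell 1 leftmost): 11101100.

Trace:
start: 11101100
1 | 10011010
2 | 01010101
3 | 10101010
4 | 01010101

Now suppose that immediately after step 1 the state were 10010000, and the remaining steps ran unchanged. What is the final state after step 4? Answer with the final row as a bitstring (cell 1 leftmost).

state after step 1 := 10010000
2 | 01001110
3 | 00101001
4 | 10010100

10010100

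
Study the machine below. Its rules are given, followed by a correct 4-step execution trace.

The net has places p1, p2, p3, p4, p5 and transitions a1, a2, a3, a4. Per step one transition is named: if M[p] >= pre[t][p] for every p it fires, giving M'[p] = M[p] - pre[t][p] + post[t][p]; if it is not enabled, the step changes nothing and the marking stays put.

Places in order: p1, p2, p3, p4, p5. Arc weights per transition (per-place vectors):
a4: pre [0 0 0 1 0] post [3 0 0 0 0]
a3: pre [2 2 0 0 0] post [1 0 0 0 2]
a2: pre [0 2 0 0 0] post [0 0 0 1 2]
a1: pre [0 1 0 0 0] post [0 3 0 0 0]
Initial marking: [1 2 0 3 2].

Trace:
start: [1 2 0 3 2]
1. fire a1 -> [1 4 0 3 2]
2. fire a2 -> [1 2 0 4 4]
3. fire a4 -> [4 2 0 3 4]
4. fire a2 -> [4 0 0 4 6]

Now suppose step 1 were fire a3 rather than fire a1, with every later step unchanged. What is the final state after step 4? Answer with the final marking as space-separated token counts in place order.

(re-executing from step 1 with the substitution; state before step 1: [1 2 0 3 2])
1. fire a3 -> [1 2 0 3 2]
2. fire a2 -> [1 0 0 4 4]
3. fire a4 -> [4 0 0 3 4]
4. fire a2 -> [4 0 0 3 4]

4 0 0 3 4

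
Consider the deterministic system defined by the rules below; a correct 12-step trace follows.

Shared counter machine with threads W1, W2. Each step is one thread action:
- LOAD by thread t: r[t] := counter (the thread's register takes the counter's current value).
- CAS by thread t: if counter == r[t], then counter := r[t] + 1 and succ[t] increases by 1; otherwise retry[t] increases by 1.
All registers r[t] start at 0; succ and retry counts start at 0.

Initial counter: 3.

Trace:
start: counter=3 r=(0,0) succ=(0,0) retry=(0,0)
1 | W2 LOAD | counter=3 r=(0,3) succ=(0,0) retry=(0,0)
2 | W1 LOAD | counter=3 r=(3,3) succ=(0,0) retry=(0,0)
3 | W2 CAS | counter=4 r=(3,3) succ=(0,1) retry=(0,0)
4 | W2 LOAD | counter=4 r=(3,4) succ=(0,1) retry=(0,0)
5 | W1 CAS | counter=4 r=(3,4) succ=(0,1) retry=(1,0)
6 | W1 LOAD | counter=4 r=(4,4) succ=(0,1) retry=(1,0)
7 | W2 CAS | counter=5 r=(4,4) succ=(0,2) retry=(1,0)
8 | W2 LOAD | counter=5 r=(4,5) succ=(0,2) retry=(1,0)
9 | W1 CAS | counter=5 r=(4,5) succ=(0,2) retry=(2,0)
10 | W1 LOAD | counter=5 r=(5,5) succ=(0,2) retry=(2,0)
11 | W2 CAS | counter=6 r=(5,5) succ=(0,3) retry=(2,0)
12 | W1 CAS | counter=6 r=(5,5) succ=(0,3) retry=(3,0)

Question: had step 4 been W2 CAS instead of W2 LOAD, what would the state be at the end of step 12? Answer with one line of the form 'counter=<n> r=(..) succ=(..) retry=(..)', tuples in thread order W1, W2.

counter=6 r=(5,4) succ=(2,1) retry=(1,3)

(re-executing from step 4 with the substitution; state before step 4: counter=4 r=(3,3) succ=(0,1) retry=(0,0))
4 | W2 CAS | counter=4 r=(3,3) succ=(0,1) retry=(0,1)
5 | W1 CAS | counter=4 r=(3,3) succ=(0,1) retry=(1,1)
6 | W1 LOAD | counter=4 r=(4,3) succ=(0,1) retry=(1,1)
7 | W2 CAS | counter=4 r=(4,3) succ=(0,1) retry=(1,2)
8 | W2 LOAD | counter=4 r=(4,4) succ=(0,1) retry=(1,2)
9 | W1 CAS | counter=5 r=(4,4) succ=(1,1) retry=(1,2)
10 | W1 LOAD | counter=5 r=(5,4) succ=(1,1) retry=(1,2)
11 | W2 CAS | counter=5 r=(5,4) succ=(1,1) retry=(1,3)
12 | W1 CAS | counter=6 r=(5,4) succ=(2,1) retry=(1,3)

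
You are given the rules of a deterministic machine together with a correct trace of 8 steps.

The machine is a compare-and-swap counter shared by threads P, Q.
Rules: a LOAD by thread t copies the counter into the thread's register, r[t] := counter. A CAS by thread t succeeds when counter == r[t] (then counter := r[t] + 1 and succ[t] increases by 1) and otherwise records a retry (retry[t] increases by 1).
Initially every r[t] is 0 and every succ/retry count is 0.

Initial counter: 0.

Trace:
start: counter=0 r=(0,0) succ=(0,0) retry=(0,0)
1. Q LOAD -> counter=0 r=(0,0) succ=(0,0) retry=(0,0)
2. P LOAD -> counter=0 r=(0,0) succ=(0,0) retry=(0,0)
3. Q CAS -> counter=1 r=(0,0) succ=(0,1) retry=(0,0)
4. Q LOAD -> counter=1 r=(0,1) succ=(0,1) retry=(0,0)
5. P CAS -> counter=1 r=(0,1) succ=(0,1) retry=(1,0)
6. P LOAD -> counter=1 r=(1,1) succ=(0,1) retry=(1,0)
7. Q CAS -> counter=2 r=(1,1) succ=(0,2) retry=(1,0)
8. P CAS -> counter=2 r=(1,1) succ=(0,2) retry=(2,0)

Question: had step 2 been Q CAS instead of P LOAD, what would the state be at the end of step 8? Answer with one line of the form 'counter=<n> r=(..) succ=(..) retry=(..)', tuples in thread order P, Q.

counter=2 r=(1,1) succ=(0,2) retry=(2,1)

(re-executing from step 2 with the substitution; state before step 2: counter=0 r=(0,0) succ=(0,0) retry=(0,0))
2. Q CAS -> counter=1 r=(0,0) succ=(0,1) retry=(0,0)
3. Q CAS -> counter=1 r=(0,0) succ=(0,1) retry=(0,1)
4. Q LOAD -> counter=1 r=(0,1) succ=(0,1) retry=(0,1)
5. P CAS -> counter=1 r=(0,1) succ=(0,1) retry=(1,1)
6. P LOAD -> counter=1 r=(1,1) succ=(0,1) retry=(1,1)
7. Q CAS -> counter=2 r=(1,1) succ=(0,2) retry=(1,1)
8. P CAS -> counter=2 r=(1,1) succ=(0,2) retry=(2,1)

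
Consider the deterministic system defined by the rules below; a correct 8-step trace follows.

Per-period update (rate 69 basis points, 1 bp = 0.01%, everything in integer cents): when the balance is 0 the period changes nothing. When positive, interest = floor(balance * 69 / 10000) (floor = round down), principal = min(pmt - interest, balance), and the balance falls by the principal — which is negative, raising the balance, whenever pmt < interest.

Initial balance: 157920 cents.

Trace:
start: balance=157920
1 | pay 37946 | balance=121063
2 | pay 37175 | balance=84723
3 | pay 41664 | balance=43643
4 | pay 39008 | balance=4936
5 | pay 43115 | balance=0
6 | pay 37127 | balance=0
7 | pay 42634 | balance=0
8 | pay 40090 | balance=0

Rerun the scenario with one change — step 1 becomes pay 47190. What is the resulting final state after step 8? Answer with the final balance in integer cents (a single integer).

(re-executing from step 1 with the substitution; state before step 1: balance=157920)
1 | pay 47190 | balance=111819
2 | pay 37175 | balance=75415
3 | pay 41664 | balance=34271
4 | pay 39008 | balance=0
5 | pay 43115 | balance=0
6 | pay 37127 | balance=0
7 | pay 42634 | balance=0
8 | pay 40090 | balance=0

0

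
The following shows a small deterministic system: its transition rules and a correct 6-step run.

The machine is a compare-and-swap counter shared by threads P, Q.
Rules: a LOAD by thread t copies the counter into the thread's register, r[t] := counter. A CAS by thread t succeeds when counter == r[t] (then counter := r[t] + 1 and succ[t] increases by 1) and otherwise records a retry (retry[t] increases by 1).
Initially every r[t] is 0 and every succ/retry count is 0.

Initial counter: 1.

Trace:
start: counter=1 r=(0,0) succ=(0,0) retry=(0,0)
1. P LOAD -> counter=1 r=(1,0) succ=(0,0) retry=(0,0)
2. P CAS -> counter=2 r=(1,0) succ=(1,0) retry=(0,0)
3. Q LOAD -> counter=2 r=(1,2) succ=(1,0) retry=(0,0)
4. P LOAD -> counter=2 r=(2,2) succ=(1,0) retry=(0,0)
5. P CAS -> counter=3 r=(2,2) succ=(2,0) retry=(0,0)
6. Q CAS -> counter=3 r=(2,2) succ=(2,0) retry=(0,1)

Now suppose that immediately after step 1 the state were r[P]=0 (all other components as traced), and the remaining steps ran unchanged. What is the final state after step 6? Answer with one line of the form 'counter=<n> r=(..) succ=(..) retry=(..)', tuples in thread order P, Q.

counter=2 r=(1,1) succ=(1,0) retry=(1,1)

state after step 1 := counter=1 r=(0,0) succ=(0,0) retry=(0,0)
2. P CAS -> counter=1 r=(0,0) succ=(0,0) retry=(1,0)
3. Q LOAD -> counter=1 r=(0,1) succ=(0,0) retry=(1,0)
4. P LOAD -> counter=1 r=(1,1) succ=(0,0) retry=(1,0)
5. P CAS -> counter=2 r=(1,1) succ=(1,0) retry=(1,0)
6. Q CAS -> counter=2 r=(1,1) succ=(1,0) retry=(1,1)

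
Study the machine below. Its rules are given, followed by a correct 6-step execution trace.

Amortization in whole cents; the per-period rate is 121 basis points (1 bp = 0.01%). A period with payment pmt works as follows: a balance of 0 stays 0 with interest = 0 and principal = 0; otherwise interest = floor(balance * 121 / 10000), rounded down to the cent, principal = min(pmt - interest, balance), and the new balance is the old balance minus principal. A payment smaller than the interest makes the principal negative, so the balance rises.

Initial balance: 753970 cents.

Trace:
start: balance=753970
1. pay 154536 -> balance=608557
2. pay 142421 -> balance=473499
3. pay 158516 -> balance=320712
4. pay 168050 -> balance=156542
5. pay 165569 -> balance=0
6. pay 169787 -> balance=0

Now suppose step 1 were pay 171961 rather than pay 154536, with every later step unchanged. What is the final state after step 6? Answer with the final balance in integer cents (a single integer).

0

(re-executing from step 1 with the substitution; state before step 1: balance=753970)
1. pay 171961 -> balance=591132
2. pay 142421 -> balance=455863
3. pay 158516 -> balance=302862
4. pay 168050 -> balance=138476
5. pay 165569 -> balance=0
6. pay 169787 -> balance=0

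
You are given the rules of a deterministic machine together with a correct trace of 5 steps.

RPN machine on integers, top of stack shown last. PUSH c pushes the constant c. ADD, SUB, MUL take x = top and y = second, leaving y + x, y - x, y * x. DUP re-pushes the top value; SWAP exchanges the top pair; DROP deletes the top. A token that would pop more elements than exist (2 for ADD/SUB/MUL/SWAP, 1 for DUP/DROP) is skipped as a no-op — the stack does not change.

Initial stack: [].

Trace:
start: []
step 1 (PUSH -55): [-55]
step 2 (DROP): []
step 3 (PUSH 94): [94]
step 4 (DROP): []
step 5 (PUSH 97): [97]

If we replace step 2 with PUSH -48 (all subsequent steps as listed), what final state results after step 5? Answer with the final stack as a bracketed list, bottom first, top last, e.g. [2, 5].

(re-executing from step 2 with the substitution; state before step 2: [-55])
step 2 (PUSH -48): [-55, -48]
step 3 (PUSH 94): [-55, -48, 94]
step 4 (DROP): [-55, -48]
step 5 (PUSH 97): [-55, -48, 97]

[-55, -48, 97]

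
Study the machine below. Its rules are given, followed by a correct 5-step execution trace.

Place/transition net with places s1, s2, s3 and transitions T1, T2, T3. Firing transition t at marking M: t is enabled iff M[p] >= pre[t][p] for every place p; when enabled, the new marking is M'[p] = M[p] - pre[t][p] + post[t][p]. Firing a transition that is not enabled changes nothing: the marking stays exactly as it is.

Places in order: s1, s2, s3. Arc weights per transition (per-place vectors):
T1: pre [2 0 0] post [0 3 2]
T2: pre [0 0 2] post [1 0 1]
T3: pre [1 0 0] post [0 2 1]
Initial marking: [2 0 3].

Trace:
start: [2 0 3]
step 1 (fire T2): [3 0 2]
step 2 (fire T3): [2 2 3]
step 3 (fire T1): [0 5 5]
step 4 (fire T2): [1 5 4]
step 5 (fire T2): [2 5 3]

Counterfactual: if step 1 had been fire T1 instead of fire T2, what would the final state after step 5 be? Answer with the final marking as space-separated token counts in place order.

2 3 3

(re-executing from step 1 with the substitution; state before step 1: [2 0 3])
step 1 (fire T1): [0 3 5]
step 2 (fire T3): [0 3 5]
step 3 (fire T1): [0 3 5]
step 4 (fire T2): [1 3 4]
step 5 (fire T2): [2 3 3]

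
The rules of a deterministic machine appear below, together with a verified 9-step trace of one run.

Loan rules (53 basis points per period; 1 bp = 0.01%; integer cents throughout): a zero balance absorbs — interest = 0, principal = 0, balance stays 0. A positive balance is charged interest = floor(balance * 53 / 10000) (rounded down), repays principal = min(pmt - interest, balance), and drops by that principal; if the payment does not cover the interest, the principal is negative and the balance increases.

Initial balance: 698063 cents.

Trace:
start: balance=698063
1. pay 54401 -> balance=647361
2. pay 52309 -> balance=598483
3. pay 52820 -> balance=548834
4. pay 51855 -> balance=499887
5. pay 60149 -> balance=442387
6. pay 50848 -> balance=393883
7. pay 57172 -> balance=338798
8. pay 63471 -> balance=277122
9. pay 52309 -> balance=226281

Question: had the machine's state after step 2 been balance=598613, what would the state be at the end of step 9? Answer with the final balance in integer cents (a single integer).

state after step 2 := balance=598613
3. pay 52820 -> balance=548965
4. pay 51855 -> balance=500019
5. pay 60149 -> balance=442520
6. pay 50848 -> balance=394017
7. pay 57172 -> balance=338933
8. pay 63471 -> balance=277258
9. pay 52309 -> balance=226418

226418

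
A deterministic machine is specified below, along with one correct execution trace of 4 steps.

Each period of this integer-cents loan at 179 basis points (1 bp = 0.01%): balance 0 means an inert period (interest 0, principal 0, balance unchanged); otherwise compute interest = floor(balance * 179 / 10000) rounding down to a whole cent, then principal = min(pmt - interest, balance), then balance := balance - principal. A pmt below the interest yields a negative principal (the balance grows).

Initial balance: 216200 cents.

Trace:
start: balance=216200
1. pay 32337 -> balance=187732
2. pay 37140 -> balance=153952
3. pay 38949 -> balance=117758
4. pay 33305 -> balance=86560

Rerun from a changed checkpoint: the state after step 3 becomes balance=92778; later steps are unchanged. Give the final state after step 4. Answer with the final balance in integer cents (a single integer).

state after step 3 := balance=92778
4. pay 33305 -> balance=61133

61133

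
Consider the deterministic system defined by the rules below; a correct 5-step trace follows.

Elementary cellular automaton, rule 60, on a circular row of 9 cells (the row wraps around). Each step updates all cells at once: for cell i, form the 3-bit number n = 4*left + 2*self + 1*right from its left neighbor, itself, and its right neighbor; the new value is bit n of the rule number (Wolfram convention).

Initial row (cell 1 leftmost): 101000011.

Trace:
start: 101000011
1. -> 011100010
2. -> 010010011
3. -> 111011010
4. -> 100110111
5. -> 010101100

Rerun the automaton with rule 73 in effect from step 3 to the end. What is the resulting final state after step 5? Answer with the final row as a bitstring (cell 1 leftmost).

010001011

(re-executing steps 3..5 under rule 73; state before step 3: 010010011)
3. -> 000000011
4. -> 011111011
5. -> 010001011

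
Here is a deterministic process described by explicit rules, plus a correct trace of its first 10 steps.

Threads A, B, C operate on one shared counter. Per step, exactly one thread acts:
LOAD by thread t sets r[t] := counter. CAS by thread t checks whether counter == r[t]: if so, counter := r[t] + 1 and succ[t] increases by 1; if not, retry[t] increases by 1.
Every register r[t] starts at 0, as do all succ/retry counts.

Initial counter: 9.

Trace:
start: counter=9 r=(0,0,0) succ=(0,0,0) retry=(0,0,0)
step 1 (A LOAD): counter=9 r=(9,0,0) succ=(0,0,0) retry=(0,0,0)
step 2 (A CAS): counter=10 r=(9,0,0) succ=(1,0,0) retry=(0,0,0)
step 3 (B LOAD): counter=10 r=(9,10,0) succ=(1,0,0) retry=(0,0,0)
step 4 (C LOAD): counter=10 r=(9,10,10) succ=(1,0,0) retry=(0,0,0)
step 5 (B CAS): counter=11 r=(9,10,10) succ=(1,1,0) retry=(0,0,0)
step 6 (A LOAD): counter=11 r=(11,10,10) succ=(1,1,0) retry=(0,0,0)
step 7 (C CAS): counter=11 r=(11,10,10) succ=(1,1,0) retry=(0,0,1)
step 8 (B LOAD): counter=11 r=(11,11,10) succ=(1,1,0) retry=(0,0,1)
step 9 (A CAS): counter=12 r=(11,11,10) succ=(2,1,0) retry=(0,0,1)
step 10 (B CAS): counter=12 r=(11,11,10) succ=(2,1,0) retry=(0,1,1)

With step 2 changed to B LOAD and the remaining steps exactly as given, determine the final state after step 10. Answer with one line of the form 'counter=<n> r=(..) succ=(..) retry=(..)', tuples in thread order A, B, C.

counter=11 r=(10,10,9) succ=(1,1,0) retry=(0,1,1)

(re-executing from step 2 with the substitution; state before step 2: counter=9 r=(9,0,0) succ=(0,0,0) retry=(0,0,0))
step 2 (B LOAD): counter=9 r=(9,9,0) succ=(0,0,0) retry=(0,0,0)
step 3 (B LOAD): counter=9 r=(9,9,0) succ=(0,0,0) retry=(0,0,0)
step 4 (C LOAD): counter=9 r=(9,9,9) succ=(0,0,0) retry=(0,0,0)
step 5 (B CAS): counter=10 r=(9,9,9) succ=(0,1,0) retry=(0,0,0)
step 6 (A LOAD): counter=10 r=(10,9,9) succ=(0,1,0) retry=(0,0,0)
step 7 (C CAS): counter=10 r=(10,9,9) succ=(0,1,0) retry=(0,0,1)
step 8 (B LOAD): counter=10 r=(10,10,9) succ=(0,1,0) retry=(0,0,1)
step 9 (A CAS): counter=11 r=(10,10,9) succ=(1,1,0) retry=(0,0,1)
step 10 (B CAS): counter=11 r=(10,10,9) succ=(1,1,0) retry=(0,1,1)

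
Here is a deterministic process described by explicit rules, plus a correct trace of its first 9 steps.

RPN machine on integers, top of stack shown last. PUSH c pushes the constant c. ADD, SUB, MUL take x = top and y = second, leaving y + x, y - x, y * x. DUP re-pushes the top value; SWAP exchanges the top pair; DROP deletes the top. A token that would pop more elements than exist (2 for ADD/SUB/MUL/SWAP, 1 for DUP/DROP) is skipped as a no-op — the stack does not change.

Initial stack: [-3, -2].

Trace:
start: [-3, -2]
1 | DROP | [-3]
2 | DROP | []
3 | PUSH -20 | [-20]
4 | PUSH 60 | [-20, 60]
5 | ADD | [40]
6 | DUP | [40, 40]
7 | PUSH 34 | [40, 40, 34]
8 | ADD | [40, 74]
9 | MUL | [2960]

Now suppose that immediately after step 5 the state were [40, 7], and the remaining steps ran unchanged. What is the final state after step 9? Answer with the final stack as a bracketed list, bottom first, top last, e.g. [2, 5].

state after step 5 := [40, 7]
6 | DUP | [40, 7, 7]
7 | PUSH 34 | [40, 7, 7, 34]
8 | ADD | [40, 7, 41]
9 | MUL | [40, 287]

[40, 287]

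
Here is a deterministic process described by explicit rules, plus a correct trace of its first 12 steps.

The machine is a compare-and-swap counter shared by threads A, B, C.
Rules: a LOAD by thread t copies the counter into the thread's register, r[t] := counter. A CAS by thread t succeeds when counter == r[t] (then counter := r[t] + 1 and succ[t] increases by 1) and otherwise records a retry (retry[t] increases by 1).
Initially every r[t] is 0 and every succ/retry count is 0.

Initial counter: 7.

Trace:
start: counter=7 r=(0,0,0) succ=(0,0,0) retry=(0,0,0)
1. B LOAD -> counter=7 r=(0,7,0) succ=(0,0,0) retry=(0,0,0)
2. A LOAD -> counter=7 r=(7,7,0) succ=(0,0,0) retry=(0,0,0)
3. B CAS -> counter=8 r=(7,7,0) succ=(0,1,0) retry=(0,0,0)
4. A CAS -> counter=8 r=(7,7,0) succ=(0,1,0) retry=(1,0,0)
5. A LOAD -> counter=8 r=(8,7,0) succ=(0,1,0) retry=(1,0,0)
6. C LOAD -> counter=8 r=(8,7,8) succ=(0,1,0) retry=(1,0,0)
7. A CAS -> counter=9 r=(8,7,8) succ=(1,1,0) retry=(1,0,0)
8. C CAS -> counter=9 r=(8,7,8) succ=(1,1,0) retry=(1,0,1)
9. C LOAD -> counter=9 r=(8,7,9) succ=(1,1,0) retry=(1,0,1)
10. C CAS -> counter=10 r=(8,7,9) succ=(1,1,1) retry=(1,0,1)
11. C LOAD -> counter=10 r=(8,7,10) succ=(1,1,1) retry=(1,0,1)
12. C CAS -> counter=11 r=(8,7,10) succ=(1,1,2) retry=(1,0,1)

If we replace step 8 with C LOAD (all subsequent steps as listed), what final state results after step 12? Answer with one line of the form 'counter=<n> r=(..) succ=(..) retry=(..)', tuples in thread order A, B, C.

(re-executing from step 8 with the substitution; state before step 8: counter=9 r=(8,7,8) succ=(1,1,0) retry=(1,0,0))
8. C LOAD -> counter=9 r=(8,7,9) succ=(1,1,0) retry=(1,0,0)
9. C LOAD -> counter=9 r=(8,7,9) succ=(1,1,0) retry=(1,0,0)
10. C CAS -> counter=10 r=(8,7,9) succ=(1,1,1) retry=(1,0,0)
11. C LOAD -> counter=10 r=(8,7,10) succ=(1,1,1) retry=(1,0,0)
12. C CAS -> counter=11 r=(8,7,10) succ=(1,1,2) retry=(1,0,0)

counter=11 r=(8,7,10) succ=(1,1,2) retry=(1,0,0)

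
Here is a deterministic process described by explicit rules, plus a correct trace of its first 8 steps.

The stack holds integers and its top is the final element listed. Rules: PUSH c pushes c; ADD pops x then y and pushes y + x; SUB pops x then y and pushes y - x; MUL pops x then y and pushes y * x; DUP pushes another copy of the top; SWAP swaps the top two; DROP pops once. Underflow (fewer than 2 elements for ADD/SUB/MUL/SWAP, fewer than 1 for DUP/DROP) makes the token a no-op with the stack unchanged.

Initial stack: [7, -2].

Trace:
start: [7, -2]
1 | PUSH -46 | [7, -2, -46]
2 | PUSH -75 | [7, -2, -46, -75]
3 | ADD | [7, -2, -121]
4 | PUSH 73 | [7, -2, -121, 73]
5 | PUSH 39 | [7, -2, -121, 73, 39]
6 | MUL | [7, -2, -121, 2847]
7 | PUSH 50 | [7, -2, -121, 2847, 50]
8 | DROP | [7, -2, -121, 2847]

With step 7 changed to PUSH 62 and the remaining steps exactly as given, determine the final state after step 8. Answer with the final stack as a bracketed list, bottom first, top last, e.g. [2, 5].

(re-executing from step 7 with the substitution; state before step 7: [7, -2, -121, 2847])
7 | PUSH 62 | [7, -2, -121, 2847, 62]
8 | DROP | [7, -2, -121, 2847]

[7, -2, -121, 2847]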